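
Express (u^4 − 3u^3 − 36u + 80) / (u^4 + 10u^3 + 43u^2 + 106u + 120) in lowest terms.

(u^2 − 6u + 8)/(u^2 + 7u + 12)

Euclidean algorithm in ℚ[u]:
  u^4 − 3u^3 − 36u + 80 = (u^4 + 10u^3 + 43u^2 + 106u + 120) + (−13u^3 − 43u^2 − 142u − 40)
  u^4 + 10u^3 + 43u^2 + 106u + 120 = (−(1/13)u − 87/169)(−13u^3 − 43u^2 − 142u − 40) + ((1680/169)u^2 + (5040/169)u + 16800/169)
  −13u^3 − 43u^2 − 142u − 40 = (−(2197/1680)u − 169/420)((1680/169)u^2 + (5040/169)u + 16800/169) + (0)
Last nonzero remainder: (1680/169)u^2 + (5040/169)u + 16800/169. Dividing through by 1680/169 gives the monic gcd u^2 + 3u + 10.
Cancel u^2 + 3u + 10 from numerator and denominator to get the reduced form.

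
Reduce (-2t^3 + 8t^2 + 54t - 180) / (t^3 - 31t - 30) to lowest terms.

Apply the Euclidean algorithm:
  -2t^3 + 8t^2 + 54t - 180 = (-2)(t^3 - 31t - 30) + (8t^2 - 8t - 240)
  t^3 - 31t - 30 = ((1/8)t + 1/8)(8t^2 - 8t - 240) + (0)
Last nonzero remainder: 8t^2 - 8t - 240. Dividing through by 8 gives the monic gcd t^2 - t - 30.
Cancel t^2 - t - 30 from numerator and denominator to get the reduced form.

(-2t + 6)/(t + 1)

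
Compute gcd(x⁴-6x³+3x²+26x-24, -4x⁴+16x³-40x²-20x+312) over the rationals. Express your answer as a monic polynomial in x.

x²-x-6

Apply the Euclidean algorithm:
  x⁴-6x³+3x²+26x-24 = (-1/4)(-4x⁴+16x³-40x²-20x+312) + (-2x³-7x²+21x+54)
  -4x⁴+16x³-40x²-20x+312 = (2x-15)(-2x³-7x²+21x+54) + (-187x²+187x+1122)
  -2x³-7x²+21x+54 = ((2/187)x+9/187)(-187x²+187x+1122) + (0)
Last nonzero remainder: -187x²+187x+1122. Dividing through by -187 gives the monic gcd x²-x-6.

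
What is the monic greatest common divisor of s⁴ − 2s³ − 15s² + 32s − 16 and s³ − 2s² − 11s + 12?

s² − 5s + 4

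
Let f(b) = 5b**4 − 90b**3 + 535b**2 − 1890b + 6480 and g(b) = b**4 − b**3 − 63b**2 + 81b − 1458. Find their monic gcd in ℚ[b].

Apply the Euclidean algorithm:
  5b**4 − 90b**3 + 535b**2 − 1890b + 6480 = (5)(b**4 − b**3 − 63b**2 + 81b − 1458) + (−85b**3 + 850b**2 − 2295b + 13770)
  b**4 − b**3 − 63b**2 + 81b − 1458 = (−(1/85)b − 9/85)(−85b**3 + 850b**2 − 2295b + 13770) + (0)
Last nonzero remainder: −85b**3 + 850b**2 − 2295b + 13770. Dividing through by −85 gives the monic gcd b**3 − 10b**2 + 27b − 162.

b**3 − 10b**2 + 27b − 162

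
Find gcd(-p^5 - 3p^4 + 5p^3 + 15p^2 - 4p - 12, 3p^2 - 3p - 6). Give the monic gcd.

Repeated division with remainder:
  -p^5 - 3p^4 + 5p^3 + 15p^2 - 4p - 12 = (-(1/3)p^3 - (4/3)p^2 - (1/3)p + 2)(3p^2 - 3p - 6) + (0)
Last nonzero remainder: 3p^2 - 3p - 6. Dividing through by 3 gives the monic gcd p^2 - p - 2.

p^2 - p - 2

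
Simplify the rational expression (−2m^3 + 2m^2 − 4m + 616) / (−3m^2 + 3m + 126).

(2m^2 + 12m + 88)/(3m + 18)

Repeated division with remainder:
  −2m^3 + 2m^2 − 4m + 616 = ((2/3)m)(−3m^2 + 3m + 126) + (−88m + 616)
  −3m^2 + 3m + 126 = ((3/88)m + 9/44)(−88m + 616) + (0)
Last nonzero remainder: −88m + 616. Dividing through by −88 gives the monic gcd m − 7.
Cancel m − 7 from numerator and denominator to get the reduced form.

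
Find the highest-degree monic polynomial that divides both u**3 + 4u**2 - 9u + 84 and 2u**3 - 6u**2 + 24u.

Repeated division with remainder:
  u**3 + 4u**2 - 9u + 84 = (1/2)(2u**3 - 6u**2 + 24u) + (7u**2 - 21u + 84)
  2u**3 - 6u**2 + 24u = ((2/7)u)(7u**2 - 21u + 84) + (0)
Last nonzero remainder: 7u**2 - 21u + 84. Dividing through by 7 gives the monic gcd u**2 - 3u + 12.

u**2 - 3u + 12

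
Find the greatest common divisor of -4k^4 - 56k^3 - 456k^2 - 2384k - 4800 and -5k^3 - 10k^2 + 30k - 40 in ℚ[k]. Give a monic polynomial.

Repeated division with remainder:
  -4k^4 - 56k^3 - 456k^2 - 2384k - 4800 = ((4/5)k + 48/5)(-5k^3 - 10k^2 + 30k - 40) + (-384k^2 - 2640k - 4416)
  -5k^3 - 10k^2 + 30k - 40 = ((5/384)k - 65/1024)(-384k^2 - 2640k - 4416) + (-(5125/64)k - 5125/16)
  -384k^2 - 2640k - 4416 = ((24576/5125)k + 70656/5125)(-(5125/64)k - 5125/16) + (0)
Last nonzero remainder: -(5125/64)k - 5125/16. Dividing through by -5125/64 gives the monic gcd k + 4.

k + 4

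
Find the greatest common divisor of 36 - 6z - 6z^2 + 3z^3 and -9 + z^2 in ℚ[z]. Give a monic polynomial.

Euclidean algorithm in ℚ[z]:
  3z^3 - 6z^2 - 6z + 36 = (3z - 6)(z^2 - 9) + (21z - 18)
  z^2 - 9 = ((1/21)z + 2/49)(21z - 18) + (-405/49)
  21z - 18 = (-(343/135)z + 98/45)(-405/49) + (0)
The last nonzero remainder is the constant -405/49, so the polynomials are coprime and gcd = 1.

1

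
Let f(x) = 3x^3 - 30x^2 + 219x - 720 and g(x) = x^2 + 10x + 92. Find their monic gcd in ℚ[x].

Euclidean algorithm in ℚ[x]:
  3x^3 - 30x^2 + 219x - 720 = (3x - 60)(x^2 + 10x + 92) + (543x + 4800)
  x^2 + 10x + 92 = ((1/543)x + 70/32761)(543x + 4800) + (2678012/32761)
  543x + 4800 = ((17789223/2678012)x + 39313200/669503)(2678012/32761) + (0)
The last nonzero remainder is the constant 2678012/32761, so the polynomials are coprime and gcd = 1.

1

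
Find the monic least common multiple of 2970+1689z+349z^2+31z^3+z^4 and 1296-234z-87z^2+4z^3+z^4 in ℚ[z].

By polynomial division,
  z^4+31z^3+349z^2+1689z+2970 = (z^4+4z^3-87z^2-234z+1296) + (27z^3+436z^2+1923z+1674)
  z^4+4z^3-87z^2-234z+1296 = ((1/27)z-328/729)(27z^3+436z^2+1923z+1674) + ((27664/729)z^2+(138320/243)z+55328/27)
  27z^3+436z^2+1923z+1674 = ((19683/27664)z+22599/27664)((27664/729)z^2+(138320/243)z+55328/27) + (0)
Last nonzero remainder: (27664/729)z^2+(138320/243)z+55328/27. Dividing through by 27664/729 gives the monic gcd z^2+15z+54.
Then lcm(f, g) = f·g / gcd(f, g); expanding and making the result monic gives the answer.

71280+7866z-7233z^2-1406z^3+32z^4+20z^5+z^6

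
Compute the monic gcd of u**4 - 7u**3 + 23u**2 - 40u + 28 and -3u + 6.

u - 2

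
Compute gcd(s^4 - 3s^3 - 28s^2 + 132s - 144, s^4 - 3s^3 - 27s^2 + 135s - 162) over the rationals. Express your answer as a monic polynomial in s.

s^2 + 3s - 18

Euclidean algorithm in ℚ[s]:
  s^4 - 3s^3 - 28s^2 + 132s - 144 = (s^4 - 3s^3 - 27s^2 + 135s - 162) + (-s^2 - 3s + 18)
  s^4 - 3s^3 - 27s^2 + 135s - 162 = (-s^2 + 6s - 9)(-s^2 - 3s + 18) + (0)
Last nonzero remainder: -s^2 - 3s + 18. Dividing through by -1 gives the monic gcd s^2 + 3s - 18.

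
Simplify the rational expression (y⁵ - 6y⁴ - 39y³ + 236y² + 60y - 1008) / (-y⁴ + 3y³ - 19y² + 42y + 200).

(-y³ + 4y² + 39y - 126)/(y² - y + 25)

Euclidean algorithm in ℚ[y]:
  y⁵ - 6y⁴ - 39y³ + 236y² + 60y - 1008 = (-y + 3)(-y⁴ + 3y³ - 19y² + 42y + 200) + (-67y³ + 335y² + 134y - 1608)
  -y⁴ + 3y³ - 19y² + 42y + 200 = ((1/67)y + 2/67)(-67y³ + 335y² + 134y - 1608) + (-31y² + 62y + 248)
  -67y³ + 335y² + 134y - 1608 = ((67/31)y - 201/31)(-31y² + 62y + 248) + (0)
Last nonzero remainder: -31y² + 62y + 248. Dividing through by -31 gives the monic gcd y² - 2y - 8.
Cancel y² - 2y - 8 from numerator and denominator to get the reduced form.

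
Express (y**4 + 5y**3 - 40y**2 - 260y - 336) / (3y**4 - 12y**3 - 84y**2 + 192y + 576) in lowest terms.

(y**2 - y - 42)/(3y**2 - 30y + 72)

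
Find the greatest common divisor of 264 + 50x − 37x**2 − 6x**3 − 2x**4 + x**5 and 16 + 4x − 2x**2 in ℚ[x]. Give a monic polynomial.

−8 − 2x + x**2

By polynomial division,
  x**5 − 2x**4 − 6x**3 − 37x**2 + 50x + 264 = (−(1/2)x**3 − x + 33/2)(−2x**2 + 4x + 16) + (0)
Last nonzero remainder: −2x**2 + 4x + 16. Dividing through by −2 gives the monic gcd x**2 − 2x − 8.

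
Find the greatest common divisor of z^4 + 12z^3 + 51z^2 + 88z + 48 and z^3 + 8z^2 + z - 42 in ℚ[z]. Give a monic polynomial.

Apply the Euclidean algorithm:
  z^4 + 12z^3 + 51z^2 + 88z + 48 = (z + 4)(z^3 + 8z^2 + z - 42) + (18z^2 + 126z + 216)
  z^3 + 8z^2 + z - 42 = ((1/18)z + 1/18)(18z^2 + 126z + 216) + (-18z - 54)
  18z^2 + 126z + 216 = (-z - 4)(-18z - 54) + (0)
Last nonzero remainder: -18z - 54. Dividing through by -18 gives the monic gcd z + 3.

z + 3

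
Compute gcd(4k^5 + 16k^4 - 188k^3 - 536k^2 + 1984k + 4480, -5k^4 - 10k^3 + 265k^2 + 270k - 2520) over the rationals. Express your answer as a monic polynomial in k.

Apply the Euclidean algorithm:
  4k^5 + 16k^4 - 188k^3 - 536k^2 + 1984k + 4480 = (-(4/5)k - 8/5)(-5k^4 - 10k^3 + 265k^2 + 270k - 2520) + (8k^3 + 104k^2 + 400k + 448)
  -5k^4 - 10k^3 + 265k^2 + 270k - 2520 = (-(5/8)k + 55/8)(8k^3 + 104k^2 + 400k + 448) + (-200k^2 - 2200k - 5600)
  8k^3 + 104k^2 + 400k + 448 = (-(1/25)k - 2/25)(-200k^2 - 2200k - 5600) + (0)
Last nonzero remainder: -200k^2 - 2200k - 5600. Dividing through by -200 gives the monic gcd k^2 + 11k + 28.

k^2 + 11k + 28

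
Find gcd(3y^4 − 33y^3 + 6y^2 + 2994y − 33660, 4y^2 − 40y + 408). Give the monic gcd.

y^2 − 10y + 102

By polynomial division,
  3y^4 − 33y^3 + 6y^2 + 2994y − 33660 = ((3/4)y^2 − (3/4)y − 165/2)(4y^2 − 40y + 408) + (0)
Last nonzero remainder: 4y^2 − 40y + 408. Dividing through by 4 gives the monic gcd y^2 − 10y + 102.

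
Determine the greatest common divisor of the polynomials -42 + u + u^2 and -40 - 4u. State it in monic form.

Repeated division with remainder:
  u^2 + u - 42 = (-(1/4)u + 9/4)(-4u - 40) + (48)
  -4u - 40 = (-(1/12)u - 5/6)(48) + (0)
The last nonzero remainder is the constant 48, so the polynomials are coprime and gcd = 1.

1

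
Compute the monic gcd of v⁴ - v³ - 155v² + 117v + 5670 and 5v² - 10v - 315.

v² - 2v - 63

Apply the Euclidean algorithm:
  v⁴ - v³ - 155v² + 117v + 5670 = ((1/5)v² + (1/5)v - 18)(5v² - 10v - 315) + (0)
Last nonzero remainder: 5v² - 10v - 315. Dividing through by 5 gives the monic gcd v² - 2v - 63.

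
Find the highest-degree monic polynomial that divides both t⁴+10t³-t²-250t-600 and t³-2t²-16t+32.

Apply the Euclidean algorithm:
  t⁴+10t³-t²-250t-600 = (t+12)(t³-2t²-16t+32) + (39t²-90t-984)
  t³-2t²-16t+32 = ((1/39)t+4/507)(39t²-90t-984) + ((1680/169)t+6720/169)
  39t²-90t-984 = ((2197/560)t-6929/280)((1680/169)t+6720/169) + (0)
Last nonzero remainder: (1680/169)t+6720/169. Dividing through by 1680/169 gives the monic gcd t+4.

t+4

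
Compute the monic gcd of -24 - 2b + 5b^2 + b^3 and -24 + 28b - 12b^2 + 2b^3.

-2 + b

Euclidean algorithm in ℚ[b]:
  b^3 + 5b^2 - 2b - 24 = (1/2)(2b^3 - 12b^2 + 28b - 24) + (11b^2 - 16b - 12)
  2b^3 - 12b^2 + 28b - 24 = ((2/11)b - 100/121)(11b^2 - 16b - 12) + ((2052/121)b - 4104/121)
  11b^2 - 16b - 12 = ((1331/2052)b + 121/342)((2052/121)b - 4104/121) + (0)
Last nonzero remainder: (2052/121)b - 4104/121. Dividing through by 2052/121 gives the monic gcd b - 2.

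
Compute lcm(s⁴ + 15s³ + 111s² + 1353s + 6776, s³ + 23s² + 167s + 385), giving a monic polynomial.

Apply the Euclidean algorithm:
  s⁴ + 15s³ + 111s² + 1353s + 6776 = (s - 8)(s³ + 23s² + 167s + 385) + (128s² + 2304s + 9856)
  s³ + 23s² + 167s + 385 = ((1/128)s + 5/128)(128s² + 2304s + 9856) + (0)
Last nonzero remainder: 128s² + 2304s + 9856. Dividing through by 128 gives the monic gcd s² + 18s + 77.
Then lcm(f, g) = f·g / gcd(f, g); expanding and making the result monic gives the answer.

s⁵ + 20s⁴ + 186s³ + 1908s² + 13541s + 33880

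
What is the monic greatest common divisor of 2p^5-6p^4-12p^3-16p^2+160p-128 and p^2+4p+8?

Euclidean algorithm in ℚ[p]:
  2p^5-6p^4-12p^3-16p^2+160p-128 = (2p^3-14p^2+28p-16)(p^2+4p+8) + (0)
The last nonzero remainder p^2+4p+8 is already monic.

p^2+4p+8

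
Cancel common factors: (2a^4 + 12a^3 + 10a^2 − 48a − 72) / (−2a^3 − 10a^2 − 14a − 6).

Euclidean algorithm in ℚ[a]:
  2a^4 + 12a^3 + 10a^2 − 48a − 72 = (−a − 1)(−2a^3 − 10a^2 − 14a − 6) + (−14a^2 − 68a − 78)
  −2a^3 − 10a^2 − 14a − 6 = ((1/7)a + 1/49)(−14a^2 − 68a − 78) + (−(72/49)a − 216/49)
  −14a^2 − 68a − 78 = ((343/36)a + 637/36)(−(72/49)a − 216/49) + (0)
Last nonzero remainder: −(72/49)a − 216/49. Dividing through by −72/49 gives the monic gcd a + 3.
Cancel a + 3 from numerator and denominator to get the reduced form.

(−a^3 − 3a^2 + 4a + 12)/(a^2 + 2a + 1)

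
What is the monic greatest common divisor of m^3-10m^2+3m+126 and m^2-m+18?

1

Euclidean algorithm in ℚ[m]:
  m^3-10m^2+3m+126 = (m-9)(m^2-m+18) + (-24m+288)
  m^2-m+18 = (-(1/24)m-11/24)(-24m+288) + (150)
  -24m+288 = (-(4/25)m+48/25)(150) + (0)
The last nonzero remainder is the constant 150, so the polynomials are coprime and gcd = 1.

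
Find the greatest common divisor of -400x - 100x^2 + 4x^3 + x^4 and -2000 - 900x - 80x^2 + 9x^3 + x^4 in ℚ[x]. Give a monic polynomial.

Repeated division with remainder:
  x^4 + 4x^3 - 100x^2 - 400x = (x^4 + 9x^3 - 80x^2 - 900x - 2000) + (-5x^3 - 20x^2 + 500x + 2000)
  x^4 + 9x^3 - 80x^2 - 900x - 2000 = (-(1/5)x - 1)(-5x^3 - 20x^2 + 500x + 2000) + (0)
Last nonzero remainder: -5x^3 - 20x^2 + 500x + 2000. Dividing through by -5 gives the monic gcd x^3 + 4x^2 - 100x - 400.

-400 - 100x + 4x^2 + x^3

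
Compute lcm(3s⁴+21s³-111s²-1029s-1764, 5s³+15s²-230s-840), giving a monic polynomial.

s⁵+13s⁴+5s³-565s²-2646s-3528

By polynomial division,
  3s⁴+21s³-111s²-1029s-1764 = ((3/5)s+12/5)(5s³+15s²-230s-840) + (-9s²+27s+252)
  5s³+15s²-230s-840 = (-(5/9)s-10/3)(-9s²+27s+252) + (0)
Last nonzero remainder: -9s²+27s+252. Dividing through by -9 gives the monic gcd s²-3s-28.
Then lcm(f, g) = f·g / gcd(f, g); expanding and making the result monic gives the answer.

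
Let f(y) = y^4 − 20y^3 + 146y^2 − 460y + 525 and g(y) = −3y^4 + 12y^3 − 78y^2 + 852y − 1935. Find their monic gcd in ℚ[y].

y^2 − 8y + 15

By polynomial division,
  y^4 − 20y^3 + 146y^2 − 460y + 525 = (−1/3)(−3y^4 + 12y^3 − 78y^2 + 852y − 1935) + (−16y^3 + 120y^2 − 176y − 120)
  −3y^4 + 12y^3 − 78y^2 + 852y − 1935 = ((3/16)y + 21/32)(−16y^3 + 120y^2 − 176y − 120) + (−(495/4)y^2 + 990y − 7425/4)
  −16y^3 + 120y^2 − 176y − 120 = ((64/495)y + 32/495)(−(495/4)y^2 + 990y − 7425/4) + (0)
Last nonzero remainder: −(495/4)y^2 + 990y − 7425/4. Dividing through by −495/4 gives the monic gcd y^2 − 8y + 15.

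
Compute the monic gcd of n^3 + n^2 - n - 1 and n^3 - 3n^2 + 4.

Apply the Euclidean algorithm:
  n^3 + n^2 - n - 1 = (n^3 - 3n^2 + 4) + (4n^2 - n - 5)
  n^3 - 3n^2 + 4 = ((1/4)n - 11/16)(4n^2 - n - 5) + ((9/16)n + 9/16)
  4n^2 - n - 5 = ((64/9)n - 80/9)((9/16)n + 9/16) + (0)
Last nonzero remainder: (9/16)n + 9/16. Dividing through by 9/16 gives the monic gcd n + 1.

n + 1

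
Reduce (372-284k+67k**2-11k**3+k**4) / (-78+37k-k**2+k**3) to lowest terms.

(-186+49k-9k**2+k**3)/(39+k+k**2)

Apply the Euclidean algorithm:
  k**4-11k**3+67k**2-284k+372 = (k-10)(k**3-k**2+37k-78) + (20k**2+164k-408)
  k**3-k**2+37k-78 = ((1/20)k-23/50)(20k**2+164k-408) + ((3321/25)k-6642/25)
  20k**2+164k-408 = ((500/3321)k+1700/1107)((3321/25)k-6642/25) + (0)
Last nonzero remainder: (3321/25)k-6642/25. Dividing through by 3321/25 gives the monic gcd k-2.
Cancel k-2 from numerator and denominator to get the reduced form.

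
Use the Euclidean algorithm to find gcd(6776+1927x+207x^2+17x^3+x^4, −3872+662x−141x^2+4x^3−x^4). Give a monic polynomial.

Euclidean algorithm in ℚ[x]:
  x^4+17x^3+207x^2+1927x+6776 = (−1)(−x^4+4x^3−141x^2+662x−3872) + (21x^3+66x^2+2589x+2904)
  −x^4+4x^3−141x^2+662x−3872 = (−(1/21)x+50/147)(21x^3+66x^2+2589x+2904) + (−(1968/49)x^2−(3936/49)x−238128/49)
  21x^3+66x^2+2589x+2904 = (−(343/656)x−49/82)(−(1968/49)x^2−(3936/49)x−238128/49) + (0)
Last nonzero remainder: −(1968/49)x^2−(3936/49)x−238128/49. Dividing through by −1968/49 gives the monic gcd x^2+2x+121.

121+2x+x^2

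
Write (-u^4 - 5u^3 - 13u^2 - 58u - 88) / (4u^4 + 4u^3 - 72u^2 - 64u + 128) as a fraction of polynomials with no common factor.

(-u^2 + u - 11)/(4u^2 - 20u + 16)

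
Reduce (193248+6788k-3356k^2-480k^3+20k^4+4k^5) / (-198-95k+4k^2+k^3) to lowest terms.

Repeated division with remainder:
  4k^5+20k^4-480k^3-3356k^2+6788k+193248 = (4k^2+4k-116)(k^3+4k^2-95k-198) + (-1720k^2-3440k+170280)
  k^3+4k^2-95k-198 = (-(1/1720)k-1/860)(-1720k^2-3440k+170280) + (0)
Last nonzero remainder: -1720k^2-3440k+170280. Dividing through by -1720 gives the monic gcd k^2+2k-99.
Cancel k^2+2k-99 from numerator and denominator to get the reduced form.

(-1952-108k+12k^2+4k^3)/(2+k)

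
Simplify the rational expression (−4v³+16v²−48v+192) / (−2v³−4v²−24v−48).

(2v−8)/(v+2)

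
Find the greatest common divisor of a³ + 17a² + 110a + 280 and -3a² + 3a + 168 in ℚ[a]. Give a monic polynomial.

Euclidean algorithm in ℚ[a]:
  a³ + 17a² + 110a + 280 = (-(1/3)a - 6)(-3a² + 3a + 168) + (184a + 1288)
  -3a² + 3a + 168 = (-(3/184)a + 3/23)(184a + 1288) + (0)
Last nonzero remainder: 184a + 1288. Dividing through by 184 gives the monic gcd a + 7.

a + 7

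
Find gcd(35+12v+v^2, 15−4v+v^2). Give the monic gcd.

Repeated division with remainder:
  v^2+12v+35 = (v^2−4v+15) + (16v+20)
  v^2−4v+15 = ((1/16)v−21/64)(16v+20) + (345/16)
  16v+20 = ((256/345)v+64/69)(345/16) + (0)
The last nonzero remainder is the constant 345/16, so the polynomials are coprime and gcd = 1.

1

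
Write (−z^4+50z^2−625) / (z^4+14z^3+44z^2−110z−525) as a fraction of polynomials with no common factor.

Apply the Euclidean algorithm:
  −z^4+50z^2−625 = (−1)(z^4+14z^3+44z^2−110z−525) + (14z^3+94z^2−110z−1150)
  z^4+14z^3+44z^2−110z−525 = ((1/14)z+51/98)(14z^3+94z^2−110z−1150) + ((144/49)z^2+(1440/49)z+3600/49)
  14z^3+94z^2−110z−1150 = ((343/72)z−1127/72)((144/49)z^2+(1440/49)z+3600/49) + (0)
Last nonzero remainder: (144/49)z^2+(1440/49)z+3600/49. Dividing through by 144/49 gives the monic gcd z^2+10z+25.
Cancel z^2+10z+25 from numerator and denominator to get the reduced form.

(−z^2+10z−25)/(z^2+4z−21)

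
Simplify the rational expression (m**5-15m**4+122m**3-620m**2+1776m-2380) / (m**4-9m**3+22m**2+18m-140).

Euclidean algorithm in ℚ[m]:
  m**5-15m**4+122m**3-620m**2+1776m-2380 = (m-6)(m**4-9m**3+22m**2+18m-140) + (46m**3-506m**2+2024m-3220)
  m**4-9m**3+22m**2+18m-140 = ((1/46)m+1/23)(46m**3-506m**2+2024m-3220) + (0)
Last nonzero remainder: 46m**3-506m**2+2024m-3220. Dividing through by 46 gives the monic gcd m**3-11m**2+44m-70.
Cancel m**3-11m**2+44m-70 from numerator and denominator to get the reduced form.

(m**2-4m+34)/(m+2)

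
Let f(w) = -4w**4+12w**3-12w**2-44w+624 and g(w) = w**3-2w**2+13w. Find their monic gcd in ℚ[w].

w**2-2w+13

Euclidean algorithm in ℚ[w]:
  -4w**4+12w**3-12w**2-44w+624 = (-4w+4)(w**3-2w**2+13w) + (48w**2-96w+624)
  w**3-2w**2+13w = ((1/48)w)(48w**2-96w+624) + (0)
Last nonzero remainder: 48w**2-96w+624. Dividing through by 48 gives the monic gcd w**2-2w+13.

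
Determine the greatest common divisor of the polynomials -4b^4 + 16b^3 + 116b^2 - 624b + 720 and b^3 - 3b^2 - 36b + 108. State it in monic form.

b^2 + 3b - 18

Euclidean algorithm in ℚ[b]:
  -4b^4 + 16b^3 + 116b^2 - 624b + 720 = (-4b + 4)(b^3 - 3b^2 - 36b + 108) + (-16b^2 - 48b + 288)
  b^3 - 3b^2 - 36b + 108 = (-(1/16)b + 3/8)(-16b^2 - 48b + 288) + (0)
Last nonzero remainder: -16b^2 - 48b + 288. Dividing through by -16 gives the monic gcd b^2 + 3b - 18.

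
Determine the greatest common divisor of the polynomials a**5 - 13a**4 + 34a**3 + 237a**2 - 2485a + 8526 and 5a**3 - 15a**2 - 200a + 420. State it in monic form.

a**2 - a - 42

Euclidean algorithm in ℚ[a]:
  a**5 - 13a**4 + 34a**3 + 237a**2 - 2485a + 8526 = ((1/5)a**2 - 2a + 44/5)(5a**3 - 15a**2 - 200a + 420) + (-115a**2 + 115a + 4830)
  5a**3 - 15a**2 - 200a + 420 = (-(1/23)a + 2/23)(-115a**2 + 115a + 4830) + (0)
Last nonzero remainder: -115a**2 + 115a + 4830. Dividing through by -115 gives the monic gcd a**2 - a - 42.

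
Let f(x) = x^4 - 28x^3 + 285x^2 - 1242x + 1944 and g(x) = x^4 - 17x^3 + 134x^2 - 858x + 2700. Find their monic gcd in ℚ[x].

Apply the Euclidean algorithm:
  x^4 - 28x^3 + 285x^2 - 1242x + 1944 = (x^4 - 17x^3 + 134x^2 - 858x + 2700) + (-11x^3 + 151x^2 - 384x - 756)
  x^4 - 17x^3 + 134x^2 - 858x + 2700 = (-(1/11)x + 36/121)(-11x^3 + 151x^2 - 384x - 756) + ((6554/121)x^2 - (98310/121)x + 353916/121)
  -11x^3 + 151x^2 - 384x - 756 = (-(1331/6554)x - 847/3277)((6554/121)x^2 - (98310/121)x + 353916/121) + (0)
Last nonzero remainder: (6554/121)x^2 - (98310/121)x + 353916/121. Dividing through by 6554/121 gives the monic gcd x^2 - 15x + 54.

x^2 - 15x + 54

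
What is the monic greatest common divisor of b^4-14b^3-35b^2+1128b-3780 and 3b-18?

b-6

Apply the Euclidean algorithm:
  b^4-14b^3-35b^2+1128b-3780 = ((1/3)b^3-(8/3)b^2-(83/3)b+210)(3b-18) + (0)
Last nonzero remainder: 3b-18. Dividing through by 3 gives the monic gcd b-6.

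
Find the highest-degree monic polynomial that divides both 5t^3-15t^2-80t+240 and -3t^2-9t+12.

Euclidean algorithm in ℚ[t]:
  5t^3-15t^2-80t+240 = (-(5/3)t+10)(-3t^2-9t+12) + (30t+120)
  -3t^2-9t+12 = (-(1/10)t+1/10)(30t+120) + (0)
Last nonzero remainder: 30t+120. Dividing through by 30 gives the monic gcd t+4.

t+4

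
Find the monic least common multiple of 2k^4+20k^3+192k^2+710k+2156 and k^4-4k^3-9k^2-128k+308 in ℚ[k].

k^6+k^5+20k^4-369k^3-773k^2-4732k+15092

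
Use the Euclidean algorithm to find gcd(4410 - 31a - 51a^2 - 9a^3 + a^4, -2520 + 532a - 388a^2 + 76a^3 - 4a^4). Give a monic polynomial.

Apply the Euclidean algorithm:
  a^4 - 9a^3 - 51a^2 - 31a + 4410 = (-1/4)(-4a^4 + 76a^3 - 388a^2 + 532a - 2520) + (10a^3 - 148a^2 + 102a + 3780)
  -4a^4 + 76a^3 - 388a^2 + 532a - 2520 = (-(2/5)a + 42/25)(10a^3 - 148a^2 + 102a + 3780) + (-(2464/25)a^2 + (46816/25)a - 44352/5)
  10a^3 - 148a^2 + 102a + 3780 = (-(125/1232)a - 75/176)(-(2464/25)a^2 + (46816/25)a - 44352/5) + (0)
Last nonzero remainder: -(2464/25)a^2 + (46816/25)a - 44352/5. Dividing through by -2464/25 gives the monic gcd a^2 - 19a + 90.

90 - 19a + a^2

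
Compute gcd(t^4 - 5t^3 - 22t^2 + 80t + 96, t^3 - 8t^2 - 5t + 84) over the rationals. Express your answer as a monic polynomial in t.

t - 4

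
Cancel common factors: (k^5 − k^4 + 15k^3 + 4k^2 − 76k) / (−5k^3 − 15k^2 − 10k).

(−k^3 + 3k^2 − 21k + 38)/(5k + 5)

Euclidean algorithm in ℚ[k]:
  k^5 − k^4 + 15k^3 + 4k^2 − 76k = (−(1/5)k^2 + (4/5)k − 5)(−5k^3 − 15k^2 − 10k) + (−63k^2 − 126k)
  −5k^3 − 15k^2 − 10k = ((5/63)k + 5/63)(−63k^2 − 126k) + (0)
Last nonzero remainder: −63k^2 − 126k. Dividing through by −63 gives the monic gcd k^2 + 2k.
Cancel k^2 + 2k from numerator and denominator to get the reduced form.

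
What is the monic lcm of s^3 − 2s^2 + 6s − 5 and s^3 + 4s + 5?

s^4 − s^3 + 4s^2 + s − 5

By polynomial division,
  s^3 − 2s^2 + 6s − 5 = (s^3 + 4s + 5) + (−2s^2 + 2s − 10)
  s^3 + 4s + 5 = (−(1/2)s − 1/2)(−2s^2 + 2s − 10) + (0)
Last nonzero remainder: −2s^2 + 2s − 10. Dividing through by −2 gives the monic gcd s^2 − s + 5.
Then lcm(f, g) = f·g / gcd(f, g); expanding and making the result monic gives the answer.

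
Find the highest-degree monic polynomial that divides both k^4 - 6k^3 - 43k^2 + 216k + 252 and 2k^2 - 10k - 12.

By polynomial division,
  k^4 - 6k^3 - 43k^2 + 216k + 252 = ((1/2)k^2 - (1/2)k - 21)(2k^2 - 10k - 12) + (0)
Last nonzero remainder: 2k^2 - 10k - 12. Dividing through by 2 gives the monic gcd k^2 - 5k - 6.

k^2 - 5k - 6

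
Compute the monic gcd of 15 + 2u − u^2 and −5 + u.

By polynomial division,
  −u^2 + 2u + 15 = (−u − 3)(u − 5) + (0)
The last nonzero remainder u − 5 is already monic.

−5 + u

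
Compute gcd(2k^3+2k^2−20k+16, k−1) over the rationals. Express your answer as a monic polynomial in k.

By polynomial division,
  2k^3+2k^2−20k+16 = (2k^2+4k−16)(k−1) + (0)
The last nonzero remainder k−1 is already monic.

k−1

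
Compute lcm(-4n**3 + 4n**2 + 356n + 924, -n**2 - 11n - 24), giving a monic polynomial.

By polynomial division,
  -4n**3 + 4n**2 + 356n + 924 = (4n - 48)(-n**2 - 11n - 24) + (-76n - 228)
  -n**2 - 11n - 24 = ((1/76)n + 2/19)(-76n - 228) + (0)
Last nonzero remainder: -76n - 228. Dividing through by -76 gives the monic gcd n + 3.
Then lcm(f, g) = f·g / gcd(f, g); expanding and making the result monic gives the answer.

n**4 + 7n**3 - 97n**2 - 943n - 1848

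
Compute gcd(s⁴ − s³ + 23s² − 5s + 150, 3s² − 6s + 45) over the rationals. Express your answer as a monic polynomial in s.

s² − 2s + 15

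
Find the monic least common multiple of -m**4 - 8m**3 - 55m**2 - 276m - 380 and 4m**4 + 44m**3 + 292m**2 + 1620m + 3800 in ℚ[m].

Euclidean algorithm in ℚ[m]:
  -m**4 - 8m**3 - 55m**2 - 276m - 380 = (-1/4)(4m**4 + 44m**3 + 292m**2 + 1620m + 3800) + (3m**3 + 18m**2 + 129m + 570)
  4m**4 + 44m**3 + 292m**2 + 1620m + 3800 = ((4/3)m + 20/3)(3m**3 + 18m**2 + 129m + 570) + (0)
Last nonzero remainder: 3m**3 + 18m**2 + 129m + 570. Dividing through by 3 gives the monic gcd m**3 + 6m**2 + 43m + 190.
Then lcm(f, g) = f·g / gcd(f, g); expanding and making the result monic gives the answer.

m**5 + 13m**4 + 95m**3 + 551m**2 + 1760m + 1900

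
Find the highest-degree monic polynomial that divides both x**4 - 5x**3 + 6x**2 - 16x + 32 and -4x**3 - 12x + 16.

x**2 + x + 4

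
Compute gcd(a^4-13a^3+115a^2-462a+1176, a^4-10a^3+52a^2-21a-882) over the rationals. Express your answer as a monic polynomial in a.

a^2-7a+49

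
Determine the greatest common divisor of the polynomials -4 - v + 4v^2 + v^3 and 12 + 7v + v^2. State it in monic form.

4 + v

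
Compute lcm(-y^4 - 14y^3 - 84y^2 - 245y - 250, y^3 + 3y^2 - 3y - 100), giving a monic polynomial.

y^5 + 10y^4 + 28y^3 - 91y^2 - 730y - 1000

Apply the Euclidean algorithm:
  -y^4 - 14y^3 - 84y^2 - 245y - 250 = (-y - 11)(y^3 + 3y^2 - 3y - 100) + (-54y^2 - 378y - 1350)
  y^3 + 3y^2 - 3y - 100 = (-(1/54)y + 2/27)(-54y^2 - 378y - 1350) + (0)
Last nonzero remainder: -54y^2 - 378y - 1350. Dividing through by -54 gives the monic gcd y^2 + 7y + 25.
Then lcm(f, g) = f·g / gcd(f, g); expanding and making the result monic gives the answer.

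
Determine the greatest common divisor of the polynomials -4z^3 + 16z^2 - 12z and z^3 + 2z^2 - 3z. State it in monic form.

By polynomial division,
  -4z^3 + 16z^2 - 12z = (-4)(z^3 + 2z^2 - 3z) + (24z^2 - 24z)
  z^3 + 2z^2 - 3z = ((1/24)z + 1/8)(24z^2 - 24z) + (0)
Last nonzero remainder: 24z^2 - 24z. Dividing through by 24 gives the monic gcd z^2 - z.

z^2 - z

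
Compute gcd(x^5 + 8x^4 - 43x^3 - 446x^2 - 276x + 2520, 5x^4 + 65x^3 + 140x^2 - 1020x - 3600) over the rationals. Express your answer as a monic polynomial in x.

Euclidean algorithm in ℚ[x]:
  x^5 + 8x^4 - 43x^3 - 446x^2 - 276x + 2520 = ((1/5)x - 1)(5x^4 + 65x^3 + 140x^2 - 1020x - 3600) + (-6x^3 - 102x^2 - 576x - 1080)
  5x^4 + 65x^3 + 140x^2 - 1020x - 3600 = (-(5/6)x + 10/3)(-6x^3 - 102x^2 - 576x - 1080) + (0)
Last nonzero remainder: -6x^3 - 102x^2 - 576x - 1080. Dividing through by -6 gives the monic gcd x^3 + 17x^2 + 96x + 180.

x^3 + 17x^2 + 96x + 180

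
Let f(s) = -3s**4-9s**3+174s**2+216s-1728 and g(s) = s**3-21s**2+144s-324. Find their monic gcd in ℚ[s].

s-6

By polynomial division,
  -3s**4-9s**3+174s**2+216s-1728 = (-3s-72)(s**3-21s**2+144s-324) + (-906s**2+9612s-25056)
  s**3-21s**2+144s-324 = (-(1/906)s+523/45602)(-906s**2+9612s-25056) + ((139230/22801)s-835380/22801)
  -906s**2+9612s-25056 = (-(3442951/23205)s+5289832/7735)((139230/22801)s-835380/22801) + (0)
Last nonzero remainder: (139230/22801)s-835380/22801. Dividing through by 139230/22801 gives the monic gcd s-6.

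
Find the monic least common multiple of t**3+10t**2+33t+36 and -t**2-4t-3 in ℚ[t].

Apply the Euclidean algorithm:
  t**3+10t**2+33t+36 = (-t-6)(-t**2-4t-3) + (6t+18)
  -t**2-4t-3 = (-(1/6)t-1/6)(6t+18) + (0)
Last nonzero remainder: 6t+18. Dividing through by 6 gives the monic gcd t+3.
Then lcm(f, g) = f·g / gcd(f, g); expanding and making the result monic gives the answer.

t**4+11t**3+43t**2+69t+36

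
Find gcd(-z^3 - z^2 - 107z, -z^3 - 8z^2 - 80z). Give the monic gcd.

z

Euclidean algorithm in ℚ[z]:
  -z^3 - z^2 - 107z = (-z^3 - 8z^2 - 80z) + (7z^2 - 27z)
  -z^3 - 8z^2 - 80z = (-(1/7)z - 83/49)(7z^2 - 27z) + (-(6161/49)z)
  7z^2 - 27z = (-(343/6161)z + 1323/6161)(-(6161/49)z) + (0)
Last nonzero remainder: -(6161/49)z. Dividing through by -6161/49 gives the monic gcd z.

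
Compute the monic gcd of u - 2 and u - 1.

1

Euclidean algorithm in ℚ[u]:
  u - 2 = (u - 1) + (-1)
  u - 1 = (-u + 1)(-1) + (0)
The last nonzero remainder is the constant -1, so the polynomials are coprime and gcd = 1.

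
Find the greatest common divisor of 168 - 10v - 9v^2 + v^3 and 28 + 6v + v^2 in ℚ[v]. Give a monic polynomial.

1

Repeated division with remainder:
  v^3 - 9v^2 - 10v + 168 = (v - 15)(v^2 + 6v + 28) + (52v + 588)
  v^2 + 6v + 28 = ((1/52)v - 69/676)(52v + 588) + (14875/169)
  52v + 588 = ((8788/14875)v + 14196/2125)(14875/169) + (0)
The last nonzero remainder is the constant 14875/169, so the polynomials are coprime and gcd = 1.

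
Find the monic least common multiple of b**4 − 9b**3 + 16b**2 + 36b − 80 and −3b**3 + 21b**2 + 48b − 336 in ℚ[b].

b**6 − 12b**5 + 15b**4 + 240b**3 − 636b**2 − 768b + 2240

Euclidean algorithm in ℚ[b]:
  b**4 − 9b**3 + 16b**2 + 36b − 80 = (−(1/3)b + 2/3)(−3b**3 + 21b**2 + 48b − 336) + (18b**2 − 108b + 144)
  −3b**3 + 21b**2 + 48b − 336 = (−(1/6)b + 1/6)(18b**2 − 108b + 144) + (90b − 360)
  18b**2 − 108b + 144 = ((1/5)b − 2/5)(90b − 360) + (0)
Last nonzero remainder: 90b − 360. Dividing through by 90 gives the monic gcd b − 4.
Then lcm(f, g) = f·g / gcd(f, g); expanding and making the result monic gives the answer.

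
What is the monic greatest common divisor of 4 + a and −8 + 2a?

Euclidean algorithm in ℚ[a]:
  a + 4 = (1/2)(2a − 8) + (8)
  2a − 8 = ((1/4)a − 1)(8) + (0)
The last nonzero remainder is the constant 8, so the polynomials are coprime and gcd = 1.

1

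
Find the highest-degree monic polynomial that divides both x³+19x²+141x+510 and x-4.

Repeated division with remainder:
  x³+19x²+141x+510 = (x²+23x+233)(x-4) + (1442)
  x-4 = ((1/1442)x-2/721)(1442) + (0)
The last nonzero remainder is the constant 1442, so the polynomials are coprime and gcd = 1.

1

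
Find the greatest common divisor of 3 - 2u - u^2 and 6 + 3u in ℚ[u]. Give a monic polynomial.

1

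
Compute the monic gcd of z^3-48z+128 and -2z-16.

Apply the Euclidean algorithm:
  z^3-48z+128 = (-(1/2)z^2+4z-8)(-2z-16) + (0)
Last nonzero remainder: -2z-16. Dividing through by -2 gives the monic gcd z+8.

z+8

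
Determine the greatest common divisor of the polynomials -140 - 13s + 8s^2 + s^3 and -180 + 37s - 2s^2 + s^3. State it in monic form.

Euclidean algorithm in ℚ[s]:
  s^3 + 8s^2 - 13s - 140 = (s^3 - 2s^2 + 37s - 180) + (10s^2 - 50s + 40)
  s^3 - 2s^2 + 37s - 180 = ((1/10)s + 3/10)(10s^2 - 50s + 40) + (48s - 192)
  10s^2 - 50s + 40 = ((5/24)s - 5/24)(48s - 192) + (0)
Last nonzero remainder: 48s - 192. Dividing through by 48 gives the monic gcd s - 4.

-4 + s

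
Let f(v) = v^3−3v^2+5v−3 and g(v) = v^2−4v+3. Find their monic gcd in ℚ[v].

v−1

Repeated division with remainder:
  v^3−3v^2+5v−3 = (v+1)(v^2−4v+3) + (6v−6)
  v^2−4v+3 = ((1/6)v−1/2)(6v−6) + (0)
Last nonzero remainder: 6v−6. Dividing through by 6 gives the monic gcd v−1.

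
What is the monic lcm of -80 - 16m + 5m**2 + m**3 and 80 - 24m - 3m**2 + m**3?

320 - 16m - 36m**2 + m**3 + m**4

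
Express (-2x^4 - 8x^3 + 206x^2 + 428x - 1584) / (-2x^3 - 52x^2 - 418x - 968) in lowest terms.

(x^2 - 11x + 18)/(x + 11)

By polynomial division,
  -2x^4 - 8x^3 + 206x^2 + 428x - 1584 = (x - 22)(-2x^3 - 52x^2 - 418x - 968) + (-520x^2 - 7800x - 22880)
  -2x^3 - 52x^2 - 418x - 968 = ((1/260)x + 11/260)(-520x^2 - 7800x - 22880) + (0)
Last nonzero remainder: -520x^2 - 7800x - 22880. Dividing through by -520 gives the monic gcd x^2 + 15x + 44.
Cancel x^2 + 15x + 44 from numerator and denominator to get the reduced form.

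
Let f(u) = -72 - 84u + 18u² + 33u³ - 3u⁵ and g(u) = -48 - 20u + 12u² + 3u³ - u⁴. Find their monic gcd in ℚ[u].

Apply the Euclidean algorithm:
  -3u⁵ + 33u³ + 18u² - 84u - 72 = (3u + 9)(-u⁴ + 3u³ + 12u² - 20u - 48) + (-30u³ - 30u² + 240u + 360)
  -u⁴ + 3u³ + 12u² - 20u - 48 = ((1/30)u - 2/15)(-30u³ - 30u² + 240u + 360) + (0)
Last nonzero remainder: -30u³ - 30u² + 240u + 360. Dividing through by -30 gives the monic gcd u³ + u² - 8u - 12.

-12 - 8u + u² + u³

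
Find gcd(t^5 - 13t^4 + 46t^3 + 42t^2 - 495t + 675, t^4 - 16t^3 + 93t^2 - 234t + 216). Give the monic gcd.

Apply the Euclidean algorithm:
  t^5 - 13t^4 + 46t^3 + 42t^2 - 495t + 675 = (t + 3)(t^4 - 16t^3 + 93t^2 - 234t + 216) + (t^3 - 3t^2 - 9t + 27)
  t^4 - 16t^3 + 93t^2 - 234t + 216 = (t - 13)(t^3 - 3t^2 - 9t + 27) + (63t^2 - 378t + 567)
  t^3 - 3t^2 - 9t + 27 = ((1/63)t + 1/21)(63t^2 - 378t + 567) + (0)
Last nonzero remainder: 63t^2 - 378t + 567. Dividing through by 63 gives the monic gcd t^2 - 6t + 9.

t^2 - 6t + 9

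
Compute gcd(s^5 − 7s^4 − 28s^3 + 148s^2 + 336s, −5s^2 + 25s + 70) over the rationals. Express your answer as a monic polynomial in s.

Repeated division with remainder:
  s^5 − 7s^4 − 28s^3 + 148s^2 + 336s = (−(1/5)s^3 + (2/5)s^2 + (24/5)s)(−5s^2 + 25s + 70) + (0)
Last nonzero remainder: −5s^2 + 25s + 70. Dividing through by −5 gives the monic gcd s^2 − 5s − 14.

s^2 − 5s − 14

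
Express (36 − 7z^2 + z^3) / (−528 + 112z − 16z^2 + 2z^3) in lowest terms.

(−6 − z + z^2)/(88 − 4z + 2z^2)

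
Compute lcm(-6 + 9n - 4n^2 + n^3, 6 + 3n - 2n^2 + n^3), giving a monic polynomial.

Repeated division with remainder:
  n^3 - 4n^2 + 9n - 6 = (n^3 - 2n^2 + 3n + 6) + (-2n^2 + 6n - 12)
  n^3 - 2n^2 + 3n + 6 = (-(1/2)n - 1/2)(-2n^2 + 6n - 12) + (0)
Last nonzero remainder: -2n^2 + 6n - 12. Dividing through by -2 gives the monic gcd n^2 - 3n + 6.
Then lcm(f, g) = f·g / gcd(f, g); expanding and making the result monic gives the answer.

-6 + 3n + 5n^2 - 3n^3 + n^4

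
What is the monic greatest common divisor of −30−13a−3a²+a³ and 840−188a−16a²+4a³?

−6+a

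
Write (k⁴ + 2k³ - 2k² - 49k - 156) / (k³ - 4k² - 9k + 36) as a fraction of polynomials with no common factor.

(k² + 3k + 13)/(k - 3)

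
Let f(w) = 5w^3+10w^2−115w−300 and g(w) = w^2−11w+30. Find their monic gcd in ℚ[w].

w−5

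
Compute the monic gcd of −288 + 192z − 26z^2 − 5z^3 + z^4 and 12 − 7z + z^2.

Apply the Euclidean algorithm:
  z^4 − 5z^3 − 26z^2 + 192z − 288 = (z^2 + 2z − 24)(z^2 − 7z + 12) + (0)
The last nonzero remainder z^2 − 7z + 12 is already monic.

12 − 7z + z^2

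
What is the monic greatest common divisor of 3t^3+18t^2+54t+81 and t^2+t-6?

t+3

Apply the Euclidean algorithm:
  3t^3+18t^2+54t+81 = (3t+15)(t^2+t-6) + (57t+171)
  t^2+t-6 = ((1/57)t-2/57)(57t+171) + (0)
Last nonzero remainder: 57t+171. Dividing through by 57 gives the monic gcd t+3.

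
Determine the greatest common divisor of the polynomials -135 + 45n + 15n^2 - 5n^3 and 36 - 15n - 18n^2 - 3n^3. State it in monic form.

Apply the Euclidean algorithm:
  -5n^3 + 15n^2 + 45n - 135 = (5/3)(-3n^3 - 18n^2 - 15n + 36) + (45n^2 + 70n - 195)
  -3n^3 - 18n^2 - 15n + 36 = (-(1/15)n - 8/27)(45n^2 + 70n - 195) + (-(196/27)n - 196/9)
  45n^2 + 70n - 195 = (-(1215/196)n + 1755/196)(-(196/27)n - 196/9) + (0)
Last nonzero remainder: -(196/27)n - 196/9. Dividing through by -196/27 gives the monic gcd n + 3.

3 + n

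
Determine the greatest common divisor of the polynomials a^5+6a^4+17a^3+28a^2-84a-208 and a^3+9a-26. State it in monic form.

a^3+9a-26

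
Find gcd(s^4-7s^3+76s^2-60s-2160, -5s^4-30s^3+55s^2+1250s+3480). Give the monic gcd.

Repeated division with remainder:
  s^4-7s^3+76s^2-60s-2160 = (-1/5)(-5s^4-30s^3+55s^2+1250s+3480) + (-13s^3+87s^2+190s-1464)
  -5s^4-30s^3+55s^2+1250s+3480 = ((5/13)s+825/169)(-13s^3+87s^2+190s-1464) + (-(74830/169)s^2+(149660/169)s+1795920/169)
  -13s^3+87s^2+190s-1464 = ((2197/74830)s-10309/74830)(-(74830/169)s^2+(149660/169)s+1795920/169) + (0)
Last nonzero remainder: -(74830/169)s^2+(149660/169)s+1795920/169. Dividing through by -74830/169 gives the monic gcd s^2-2s-24.

s^2-2s-24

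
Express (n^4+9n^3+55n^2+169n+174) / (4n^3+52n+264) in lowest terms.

Apply the Euclidean algorithm:
  n^4+9n^3+55n^2+169n+174 = ((1/4)n+9/4)(4n^3+52n+264) + (42n^2-14n-420)
  4n^3+52n+264 = ((2/21)n+2/63)(42n^2-14n-420) + ((832/9)n+832/3)
  42n^2-14n-420 = ((189/416)n-315/208)((832/9)n+832/3) + (0)
Last nonzero remainder: (832/9)n+832/3. Dividing through by 832/9 gives the monic gcd n+3.
Cancel n+3 from numerator and denominator to get the reduced form.

(n^3+6n^2+37n+58)/(4n^2-12n+88)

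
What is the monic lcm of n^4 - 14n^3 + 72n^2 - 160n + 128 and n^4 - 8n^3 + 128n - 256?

Apply the Euclidean algorithm:
  n^4 - 14n^3 + 72n^2 - 160n + 128 = (n^4 - 8n^3 + 128n - 256) + (-6n^3 + 72n^2 - 288n + 384)
  n^4 - 8n^3 + 128n - 256 = (-(1/6)n - 2/3)(-6n^3 + 72n^2 - 288n + 384) + (0)
Last nonzero remainder: -6n^3 + 72n^2 - 288n + 384. Dividing through by -6 gives the monic gcd n^3 - 12n^2 + 48n - 64.
Then lcm(f, g) = f·g / gcd(f, g); expanding and making the result monic gives the answer.

n^5 - 10n^4 + 16n^3 + 128n^2 - 512n + 512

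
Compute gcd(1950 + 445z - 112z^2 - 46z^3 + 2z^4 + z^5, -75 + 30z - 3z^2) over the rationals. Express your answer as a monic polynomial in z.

Euclidean algorithm in ℚ[z]:
  z^5 + 2z^4 - 46z^3 - 112z^2 + 445z + 1950 = (-(1/3)z^3 - 4z^2 - (49/3)z - 26)(-3z^2 + 30z - 75) + (0)
Last nonzero remainder: -3z^2 + 30z - 75. Dividing through by -3 gives the monic gcd z^2 - 10z + 25.

25 - 10z + z^2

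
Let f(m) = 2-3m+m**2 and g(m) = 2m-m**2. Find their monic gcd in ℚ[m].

Euclidean algorithm in ℚ[m]:
  m**2-3m+2 = (-1)(-m**2+2m) + (-m+2)
  -m**2+2m = (m)(-m+2) + (0)
Last nonzero remainder: -m+2. Dividing through by -1 gives the monic gcd m-2.

-2+m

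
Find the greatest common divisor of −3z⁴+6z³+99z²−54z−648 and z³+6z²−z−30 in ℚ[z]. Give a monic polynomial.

z+3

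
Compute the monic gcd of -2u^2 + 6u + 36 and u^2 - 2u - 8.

1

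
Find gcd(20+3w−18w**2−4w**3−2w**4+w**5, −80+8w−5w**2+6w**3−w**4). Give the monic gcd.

Euclidean algorithm in ℚ[w]:
  w**5−2w**4−4w**3−18w**2+3w+20 = (−w−4)(−w**4+6w**3−5w**2+8w−80) + (15w**3−30w**2−45w−300)
  −w**4+6w**3−5w**2+8w−80 = (−(1/15)w+4/15)(15w**3−30w**2−45w−300) + (0)
Last nonzero remainder: 15w**3−30w**2−45w−300. Dividing through by 15 gives the monic gcd w**3−2w**2−3w−20.

−20−3w−2w**2+w**3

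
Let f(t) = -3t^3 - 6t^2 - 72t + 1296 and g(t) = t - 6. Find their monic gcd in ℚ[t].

t - 6

Repeated division with remainder:
  -3t^3 - 6t^2 - 72t + 1296 = (-3t^2 - 24t - 216)(t - 6) + (0)
The last nonzero remainder t - 6 is already monic.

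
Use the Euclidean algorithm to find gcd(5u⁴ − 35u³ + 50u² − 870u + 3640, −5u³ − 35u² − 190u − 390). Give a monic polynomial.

u² + 4u + 26

Euclidean algorithm in ℚ[u]:
  5u⁴ − 35u³ + 50u² − 870u + 3640 = (−u + 14)(−5u³ − 35u² − 190u − 390) + (350u² + 1400u + 9100)
  −5u³ − 35u² − 190u − 390 = (−(1/70)u − 3/70)(350u² + 1400u + 9100) + (0)
Last nonzero remainder: 350u² + 1400u + 9100. Dividing through by 350 gives the monic gcd u² + 4u + 26.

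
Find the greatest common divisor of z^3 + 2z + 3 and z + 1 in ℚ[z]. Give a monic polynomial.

z + 1

Euclidean algorithm in ℚ[z]:
  z^3 + 2z + 3 = (z^2 − z + 3)(z + 1) + (0)
The last nonzero remainder z + 1 is already monic.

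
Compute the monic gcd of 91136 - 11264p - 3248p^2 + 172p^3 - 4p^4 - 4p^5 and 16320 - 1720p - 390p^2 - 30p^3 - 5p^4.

-32 + 4p + p^2

Apply the Euclidean algorithm:
  -4p^5 - 4p^4 + 172p^3 - 3248p^2 - 11264p + 91136 = ((4/5)p - 4)(-5p^4 - 30p^3 - 390p^2 - 1720p + 16320) + (364p^3 - 3432p^2 - 31200p + 156416)
  -5p^4 - 30p^3 - 390p^2 - 1720p + 16320 = (-(5/364)p - 135/637)(364p^3 - 3432p^2 - 31200p + 156416) + (-(75750/49)p^2 - (303000/49)p + 2424000/49)
  364p^3 - 3432p^2 - 31200p + 156416 = (-(8918/37875)p + 119756/37875)(-(75750/49)p^2 - (303000/49)p + 2424000/49) + (0)
Last nonzero remainder: -(75750/49)p^2 - (303000/49)p + 2424000/49. Dividing through by -75750/49 gives the monic gcd p^2 + 4p - 32.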